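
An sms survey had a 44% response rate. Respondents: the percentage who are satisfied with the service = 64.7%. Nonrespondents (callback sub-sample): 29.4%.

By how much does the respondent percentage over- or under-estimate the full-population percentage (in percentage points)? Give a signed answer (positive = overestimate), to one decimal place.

Nonresponse fraction = 1 − 0.44 = 0.56.
Bias = (nonresponse fraction) × (respondent percentage − nonrespondent percentage)
     = 0.56 × (64.7 − 29.4) = 0.56 × 35.3 = 19.768.

+19.8 percentage points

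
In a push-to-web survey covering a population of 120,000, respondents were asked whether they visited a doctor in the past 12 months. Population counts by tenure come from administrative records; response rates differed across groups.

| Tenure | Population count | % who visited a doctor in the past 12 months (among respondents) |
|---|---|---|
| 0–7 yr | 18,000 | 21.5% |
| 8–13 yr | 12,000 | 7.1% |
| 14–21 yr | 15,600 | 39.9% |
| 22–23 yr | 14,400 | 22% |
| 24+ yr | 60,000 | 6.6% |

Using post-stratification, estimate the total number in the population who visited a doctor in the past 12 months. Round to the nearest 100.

Each cell contributes its population count × the respondent rate:
  0–7 yr: 18,000 × 21.5% = 3870
  8–13 yr: 12,000 × 7.1% = 852
  14–21 yr: 15,600 × 39.9% = 6224.4
  22–23 yr: 14,400 × 22% = 3168
  24+ yr: 60,000 × 6.6% = 3960
Estimated total = 18074.4 → 18,100.

18,100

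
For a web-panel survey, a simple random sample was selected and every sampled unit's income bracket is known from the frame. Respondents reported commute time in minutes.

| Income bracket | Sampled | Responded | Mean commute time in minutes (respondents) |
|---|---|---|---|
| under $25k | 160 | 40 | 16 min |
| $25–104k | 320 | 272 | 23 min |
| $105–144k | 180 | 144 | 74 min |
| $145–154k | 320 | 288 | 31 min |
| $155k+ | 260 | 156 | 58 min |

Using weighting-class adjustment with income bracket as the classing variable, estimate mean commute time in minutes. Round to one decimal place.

38.9

Class response rates: under $25k 40/160 = 25%, $25–104k 272/320 = 85%, $105–144k 144/180 = 80%, $145–154k 288/320 = 90%, $155k+ 156/260 = 60%.
Each respondent's weight = sampled/responded in their class; summing within a class gives n_sampled, so:
  under $25k: 160 × 16 = 2560
  $25–104k: 320 × 23 = 7360
  $105–144k: 180 × 74 = 13,320
  $145–154k: 320 × 31 = 9920
  $155k+: 260 × 58 = 15,080
Adjusted estimate = 48,240 / 1,240 = 38.9032 → 38.9.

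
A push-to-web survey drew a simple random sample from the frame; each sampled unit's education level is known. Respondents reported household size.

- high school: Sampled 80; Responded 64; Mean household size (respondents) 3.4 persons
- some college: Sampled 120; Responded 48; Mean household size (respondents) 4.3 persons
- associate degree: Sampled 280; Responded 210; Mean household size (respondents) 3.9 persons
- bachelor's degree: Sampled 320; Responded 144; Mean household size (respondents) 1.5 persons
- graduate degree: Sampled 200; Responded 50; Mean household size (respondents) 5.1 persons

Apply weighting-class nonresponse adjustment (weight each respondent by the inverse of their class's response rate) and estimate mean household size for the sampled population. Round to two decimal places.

3.38

Class response rates: high school 64/80 = 80%, some college 48/120 = 40%, associate degree 210/280 = 75%, bachelor's degree 144/320 = 45%, graduate degree 50/200 = 25%.
Weighting each respondent by the inverse class response rate inflates each class back to its sampled size, so the class weight is n_sampled:
  high school: 80 × 3.4 = 272
  some college: 120 × 4.3 = 516
  associate degree: 280 × 3.9 = 1092
  bachelor's degree: 320 × 1.5 = 480
  graduate degree: 200 × 5.1 = 1020
Adjusted estimate = 3380 / 1,000 = 3.38 → 3.38.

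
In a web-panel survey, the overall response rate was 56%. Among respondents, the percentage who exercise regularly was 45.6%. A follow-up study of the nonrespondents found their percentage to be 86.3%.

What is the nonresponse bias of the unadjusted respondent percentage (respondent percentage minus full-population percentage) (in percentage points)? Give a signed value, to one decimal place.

Nonresponse fraction = 1 − 0.56 = 0.44.
Bias = (nonresponse fraction) × (respondent percentage − nonrespondent percentage)
     = 0.44 × (45.6 − 86.3) = 0.44 × -40.7 = -17.908.

-17.9 percentage points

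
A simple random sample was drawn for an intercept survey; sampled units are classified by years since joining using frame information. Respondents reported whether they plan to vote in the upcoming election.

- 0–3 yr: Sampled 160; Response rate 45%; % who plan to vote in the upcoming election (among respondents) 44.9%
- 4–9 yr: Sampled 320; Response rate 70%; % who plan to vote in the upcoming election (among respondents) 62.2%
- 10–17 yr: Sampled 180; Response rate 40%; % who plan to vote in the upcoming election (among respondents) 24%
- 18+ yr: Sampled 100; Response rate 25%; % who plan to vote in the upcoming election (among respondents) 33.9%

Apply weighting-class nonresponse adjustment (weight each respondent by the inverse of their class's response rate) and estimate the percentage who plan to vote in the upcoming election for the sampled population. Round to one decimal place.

With weight = n_sampled/n_responded per class, the weighted class total is n_sampled:
  0–3 yr: 160 × 44.9 = 7184
  4–9 yr: 320 × 62.2 = 19,904
  10–17 yr: 180 × 24 = 4320
  18+ yr: 100 × 33.9 = 3390
Adjusted estimate = 34,798 / 760 = 45.7868 → 45.8%.

45.8%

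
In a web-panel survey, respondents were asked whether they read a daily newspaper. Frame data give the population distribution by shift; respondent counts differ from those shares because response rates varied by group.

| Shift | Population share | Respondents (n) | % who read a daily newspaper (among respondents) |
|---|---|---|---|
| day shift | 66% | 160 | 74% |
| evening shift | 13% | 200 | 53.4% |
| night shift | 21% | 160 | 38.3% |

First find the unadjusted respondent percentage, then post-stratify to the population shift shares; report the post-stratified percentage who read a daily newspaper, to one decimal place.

63.8%

Naive respondent-only estimate (weights = respondent counts):
  (160/520)×74 + (200/520)×53.4 + (160/520)×38.3 = 55.0923%
Post-stratified estimate weights by population shares:
  0.66×74 + 0.13×53.4 + 0.21×38.3 = 63.825%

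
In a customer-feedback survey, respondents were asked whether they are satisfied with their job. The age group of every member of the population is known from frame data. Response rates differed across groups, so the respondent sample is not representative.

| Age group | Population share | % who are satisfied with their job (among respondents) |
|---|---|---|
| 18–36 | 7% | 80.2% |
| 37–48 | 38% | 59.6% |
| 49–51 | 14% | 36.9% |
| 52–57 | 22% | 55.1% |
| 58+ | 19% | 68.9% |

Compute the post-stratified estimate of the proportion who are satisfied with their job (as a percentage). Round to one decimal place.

58.6%

Weight each group's respondent value by its population share:
  18–36: 0.07 × 80.2 = 5.614
  37–48: 0.38 × 59.6 = 22.648
  49–51: 0.14 × 36.9 = 5.166
  52–57: 0.22 × 55.1 = 12.122
  58+: 0.19 × 68.9 = 13.091
Post-stratified estimate = 58.641 → 58.6%.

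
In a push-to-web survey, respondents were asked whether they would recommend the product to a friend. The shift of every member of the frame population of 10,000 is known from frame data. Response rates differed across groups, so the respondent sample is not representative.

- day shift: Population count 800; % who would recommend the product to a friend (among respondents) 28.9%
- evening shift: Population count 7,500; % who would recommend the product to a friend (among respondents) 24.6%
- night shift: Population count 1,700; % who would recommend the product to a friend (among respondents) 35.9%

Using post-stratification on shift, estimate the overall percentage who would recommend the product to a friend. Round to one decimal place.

Reweight to the known shift distribution:
  day shift: (800/10,000) × 28.9 = 2.312
  evening shift: (7,500/10,000) × 24.6 = 18.45
  night shift: (1,700/10,000) × 35.9 = 6.103
Post-stratified estimate = 26.865 → 26.9%.

26.9%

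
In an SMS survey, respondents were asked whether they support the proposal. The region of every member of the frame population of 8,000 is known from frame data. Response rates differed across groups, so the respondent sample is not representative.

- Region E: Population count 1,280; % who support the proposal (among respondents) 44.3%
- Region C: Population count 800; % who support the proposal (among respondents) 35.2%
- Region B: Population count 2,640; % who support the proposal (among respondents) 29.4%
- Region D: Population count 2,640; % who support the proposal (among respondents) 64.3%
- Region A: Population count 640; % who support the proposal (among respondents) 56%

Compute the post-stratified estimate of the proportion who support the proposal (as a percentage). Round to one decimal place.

46.0%

Each cell contributes population-share × respondent value:
  Region E: (1,280/8,000) × 44.3 = 7.088
  Region C: (800/8,000) × 35.2 = 3.52
  Region B: (2,640/8,000) × 29.4 = 9.702
  Region D: (2,640/8,000) × 64.3 = 21.219
  Region A: (640/8,000) × 56 = 4.48
Post-stratified estimate = 46.009 → 46.0%.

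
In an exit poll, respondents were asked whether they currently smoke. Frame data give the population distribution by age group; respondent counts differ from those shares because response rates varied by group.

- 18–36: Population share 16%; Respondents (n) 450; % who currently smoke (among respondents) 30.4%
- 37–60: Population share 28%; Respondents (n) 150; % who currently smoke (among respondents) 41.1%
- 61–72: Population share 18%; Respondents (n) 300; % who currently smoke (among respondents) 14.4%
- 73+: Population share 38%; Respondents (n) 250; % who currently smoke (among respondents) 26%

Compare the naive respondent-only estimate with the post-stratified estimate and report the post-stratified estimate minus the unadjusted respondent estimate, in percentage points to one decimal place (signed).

Unadjusted (pooled respondent) estimate weights by respondent counts:
  (450/1150)×30.4 + (150/1150)×41.1 + (300/1150)×14.4 + (250/1150)×26 = 26.6652%
Post-stratified estimate weights by population shares:
  0.16×30.4 + 0.28×41.1 + 0.18×14.4 + 0.38×26 = 28.844%
Difference = 28.844 − 26.6652 = 2.1788 pp.

+2.2 percentage points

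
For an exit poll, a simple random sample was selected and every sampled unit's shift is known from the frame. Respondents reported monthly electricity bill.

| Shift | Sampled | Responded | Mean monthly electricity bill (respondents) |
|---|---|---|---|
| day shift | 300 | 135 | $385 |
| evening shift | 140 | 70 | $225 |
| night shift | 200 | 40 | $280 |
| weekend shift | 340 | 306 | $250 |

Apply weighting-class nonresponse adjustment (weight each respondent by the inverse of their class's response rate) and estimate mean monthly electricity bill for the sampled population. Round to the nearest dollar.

Class response rates: day shift 135/300 = 45%, evening shift 70/140 = 50%, night shift 40/200 = 20%, weekend shift 306/340 = 90%.
Inverse-response-rate weighting restores each class to its sampled count, so class totals weight by n_sampled:
  day shift: 300 × 385 = 115,500
  evening shift: 140 × 225 = 31,500
  night shift: 200 × 280 = 56,000
  weekend shift: 340 × 250 = 85,000
Adjusted estimate = 288,000 / 980 = 293.878 → $294.

$294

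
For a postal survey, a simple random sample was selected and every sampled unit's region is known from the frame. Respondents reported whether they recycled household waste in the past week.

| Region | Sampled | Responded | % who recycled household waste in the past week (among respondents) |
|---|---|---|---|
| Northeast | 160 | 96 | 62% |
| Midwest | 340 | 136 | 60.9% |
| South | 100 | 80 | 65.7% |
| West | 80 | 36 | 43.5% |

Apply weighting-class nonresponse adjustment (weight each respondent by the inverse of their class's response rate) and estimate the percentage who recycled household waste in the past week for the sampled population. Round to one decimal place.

59.8%

Class response rates: Northeast 96/160 = 60%, Midwest 136/340 = 40%, South 80/100 = 80%, West 36/80 = 45%.
Each respondent's weight = sampled/responded in their class; summing within a class gives n_sampled, so:
  Northeast: 160 × 62 = 9920
  Midwest: 340 × 60.9 = 20,706
  South: 100 × 65.7 = 6570
  West: 80 × 43.5 = 3480
Adjusted estimate = 40,676 / 680 = 59.8176 → 59.8%.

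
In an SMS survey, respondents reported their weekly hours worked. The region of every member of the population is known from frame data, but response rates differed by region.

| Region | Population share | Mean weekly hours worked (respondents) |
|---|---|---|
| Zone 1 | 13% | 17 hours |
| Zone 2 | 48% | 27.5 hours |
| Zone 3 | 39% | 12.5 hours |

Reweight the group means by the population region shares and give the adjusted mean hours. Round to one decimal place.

Post-stratification weights by population share, not respondent share:
  Zone 1: 0.13 × 17 = 2.21
  Zone 2: 0.48 × 27.5 = 13.2
  Zone 3: 0.39 × 12.5 = 4.875
Post-stratified estimate = 20.285 → 20.3.

20.3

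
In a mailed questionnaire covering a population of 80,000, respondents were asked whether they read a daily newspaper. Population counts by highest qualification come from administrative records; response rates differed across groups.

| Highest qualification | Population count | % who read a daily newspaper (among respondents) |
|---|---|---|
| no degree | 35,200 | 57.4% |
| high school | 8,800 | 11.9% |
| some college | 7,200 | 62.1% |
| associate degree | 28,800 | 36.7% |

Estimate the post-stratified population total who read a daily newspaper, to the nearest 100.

Estimated count per cell = population count × respondent percentage:
  no degree: 35,200 × 57.4% = 20204.8
  high school: 8,800 × 11.9% = 1047.2
  some college: 7,200 × 62.1% = 4471.2
  associate degree: 28,800 × 36.7% = 10569.6
Estimated total = 36292.8 → 36,300.

36,300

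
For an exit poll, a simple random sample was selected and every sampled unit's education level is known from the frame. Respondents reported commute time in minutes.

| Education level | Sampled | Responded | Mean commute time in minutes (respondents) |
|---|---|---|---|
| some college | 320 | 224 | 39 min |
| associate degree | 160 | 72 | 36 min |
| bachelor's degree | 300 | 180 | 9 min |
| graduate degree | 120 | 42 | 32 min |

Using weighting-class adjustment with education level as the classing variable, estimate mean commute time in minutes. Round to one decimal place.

Class response rates: some college 224/320 = 70%, associate degree 72/160 = 45%, bachelor's degree 180/300 = 60%, graduate degree 42/120 = 35%.
Inverse-response-rate weighting restores each class to its sampled count, so class totals weight by n_sampled:
  some college: 320 × 39 = 12,480
  associate degree: 160 × 36 = 5760
  bachelor's degree: 300 × 9 = 2700
  graduate degree: 120 × 32 = 3840
Adjusted estimate = 24,780 / 900 = 27.5333 → 27.5.

27.5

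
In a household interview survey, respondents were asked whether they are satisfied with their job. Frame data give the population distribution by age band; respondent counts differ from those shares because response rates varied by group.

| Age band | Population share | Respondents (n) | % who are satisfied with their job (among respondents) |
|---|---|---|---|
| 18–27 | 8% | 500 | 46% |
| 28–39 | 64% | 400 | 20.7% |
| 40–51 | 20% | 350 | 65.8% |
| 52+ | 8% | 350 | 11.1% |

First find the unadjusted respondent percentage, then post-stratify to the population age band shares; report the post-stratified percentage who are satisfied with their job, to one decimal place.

Unadjusted (pooled respondent) estimate weights by respondent counts:
  (500/1600)×46 + (400/1600)×20.7 + (350/1600)×65.8 + (350/1600)×11.1 = 36.3719%
Post-stratified estimate weights by population shares:
  0.08×46 + 0.64×20.7 + 0.2×65.8 + 0.08×11.1 = 30.976%

31.0%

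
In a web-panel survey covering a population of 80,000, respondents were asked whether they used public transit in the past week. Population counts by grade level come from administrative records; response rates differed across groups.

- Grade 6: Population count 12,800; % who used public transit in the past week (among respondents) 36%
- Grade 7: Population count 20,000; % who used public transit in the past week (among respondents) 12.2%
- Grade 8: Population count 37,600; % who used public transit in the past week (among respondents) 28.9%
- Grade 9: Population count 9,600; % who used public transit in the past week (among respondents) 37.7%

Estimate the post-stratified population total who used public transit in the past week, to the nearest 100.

Apply each group's respondent rate to its population count:
  Grade 6: 12,800 × 36% = 4608
  Grade 7: 20,000 × 12.2% = 2440
  Grade 8: 37,600 × 28.9% = 10866.4
  Grade 9: 9,600 × 37.7% = 3619.2
Estimated total = 21533.6 → 21,500.

21,500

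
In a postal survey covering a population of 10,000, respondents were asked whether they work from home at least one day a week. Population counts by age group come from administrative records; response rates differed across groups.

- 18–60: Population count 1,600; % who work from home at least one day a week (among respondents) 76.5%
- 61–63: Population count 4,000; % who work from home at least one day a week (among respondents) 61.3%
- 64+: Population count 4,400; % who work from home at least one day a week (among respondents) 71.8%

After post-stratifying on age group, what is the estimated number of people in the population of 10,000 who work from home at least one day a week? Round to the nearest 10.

Estimated count per cell = population count × respondent percentage:
  18–60: 1,600 × 76.5% = 1224
  61–63: 4,000 × 61.3% = 2452
  64+: 4,400 × 71.8% = 3159.2
Estimated total = 6835.2 → 6,840.

6,840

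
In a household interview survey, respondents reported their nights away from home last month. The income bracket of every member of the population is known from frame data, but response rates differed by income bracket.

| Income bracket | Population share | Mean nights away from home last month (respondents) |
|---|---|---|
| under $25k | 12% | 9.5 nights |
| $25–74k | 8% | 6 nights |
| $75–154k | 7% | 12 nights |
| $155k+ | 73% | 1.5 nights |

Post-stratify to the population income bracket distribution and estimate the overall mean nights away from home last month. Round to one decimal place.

Post-stratification weights by population share, not respondent share:
  under $25k: 0.12 × 9.5 = 1.14
  $25–74k: 0.08 × 6 = 0.48
  $75–154k: 0.07 × 12 = 0.84
  $155k+: 0.73 × 1.5 = 1.095
Post-stratified estimate = 3.555 → 3.6.

3.6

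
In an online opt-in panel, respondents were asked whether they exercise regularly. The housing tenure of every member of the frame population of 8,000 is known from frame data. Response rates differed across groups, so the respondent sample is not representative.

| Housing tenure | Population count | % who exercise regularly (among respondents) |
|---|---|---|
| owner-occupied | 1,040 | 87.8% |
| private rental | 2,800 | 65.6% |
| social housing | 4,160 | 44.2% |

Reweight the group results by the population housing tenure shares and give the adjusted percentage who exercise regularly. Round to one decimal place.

57.4%

Reweight to the known housing tenure distribution:
  owner-occupied: (1,040/8,000) × 87.8 = 11.414
  private rental: (2,800/8,000) × 65.6 = 22.96
  social housing: (4,160/8,000) × 44.2 = 22.984
Post-stratified estimate = 57.358 → 57.4%.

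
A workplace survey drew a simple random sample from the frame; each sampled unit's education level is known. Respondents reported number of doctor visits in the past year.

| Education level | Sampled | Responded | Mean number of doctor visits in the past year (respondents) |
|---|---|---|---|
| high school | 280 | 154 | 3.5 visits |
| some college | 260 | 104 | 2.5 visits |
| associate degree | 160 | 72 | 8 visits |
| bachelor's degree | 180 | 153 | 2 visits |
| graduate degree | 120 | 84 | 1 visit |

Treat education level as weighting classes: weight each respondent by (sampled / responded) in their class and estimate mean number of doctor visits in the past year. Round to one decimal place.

Response rates by class: high school 154/280 = 55%, some college 104/260 = 40%, associate degree 72/160 = 45%, bachelor's degree 153/180 = 85%, graduate degree 84/120 = 70%.
With weight = n_sampled/n_responded per class, the weighted class total is n_sampled:
  high school: 280 × 3.5 = 980
  some college: 260 × 2.5 = 650
  associate degree: 160 × 8 = 1280
  bachelor's degree: 180 × 2 = 360
  graduate degree: 120 × 1 = 120
Adjusted estimate = 3390 / 1,000 = 3.39 → 3.4.

3.4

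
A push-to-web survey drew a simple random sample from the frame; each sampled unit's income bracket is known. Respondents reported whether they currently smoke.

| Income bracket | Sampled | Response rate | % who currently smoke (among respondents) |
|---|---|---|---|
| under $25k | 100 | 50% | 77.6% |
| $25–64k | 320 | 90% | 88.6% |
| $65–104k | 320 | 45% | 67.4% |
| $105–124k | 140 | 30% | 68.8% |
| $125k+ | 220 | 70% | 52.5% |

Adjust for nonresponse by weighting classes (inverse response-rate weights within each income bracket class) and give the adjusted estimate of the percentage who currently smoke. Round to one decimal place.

71.7%

Weighting each respondent by the inverse class response rate inflates each class back to its sampled size, so the class weight is n_sampled:
  under $25k: 100 × 77.6 = 7760
  $25–64k: 320 × 88.6 = 28,352
  $65–104k: 320 × 67.4 = 21,568
  $105–124k: 140 × 68.8 = 9632
  $125k+: 220 × 52.5 = 11,550
Adjusted estimate = 78,862 / 1,100 = 71.6927 → 71.7%.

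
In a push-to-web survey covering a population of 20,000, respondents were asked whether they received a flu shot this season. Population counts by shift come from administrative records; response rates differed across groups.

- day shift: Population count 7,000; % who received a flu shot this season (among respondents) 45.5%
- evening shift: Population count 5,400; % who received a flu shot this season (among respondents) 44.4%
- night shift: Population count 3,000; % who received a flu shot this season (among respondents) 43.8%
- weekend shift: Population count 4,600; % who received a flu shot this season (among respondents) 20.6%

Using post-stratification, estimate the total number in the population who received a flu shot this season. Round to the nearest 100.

Each cell contributes its population count × the respondent rate:
  day shift: 7,000 × 45.5% = 3185
  evening shift: 5,400 × 44.4% = 2397.6
  night shift: 3,000 × 43.8% = 1314
  weekend shift: 4,600 × 20.6% = 947.6
Estimated total = 7844.2 → 7,800.

7,800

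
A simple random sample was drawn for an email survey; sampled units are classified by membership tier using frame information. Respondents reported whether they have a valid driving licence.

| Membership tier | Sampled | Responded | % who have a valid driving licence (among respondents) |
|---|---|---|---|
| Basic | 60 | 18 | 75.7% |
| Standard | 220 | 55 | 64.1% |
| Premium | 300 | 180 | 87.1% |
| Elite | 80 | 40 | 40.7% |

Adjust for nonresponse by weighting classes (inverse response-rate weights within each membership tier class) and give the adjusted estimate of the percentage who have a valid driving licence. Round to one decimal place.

72.8%

Class response rates: Basic 18/60 = 30%, Standard 55/220 = 25%, Premium 180/300 = 60%, Elite 40/80 = 50%.
Weighting each respondent by the inverse class response rate inflates each class back to its sampled size, so the class weight is n_sampled:
  Basic: 60 × 75.7 = 4542
  Standard: 220 × 64.1 = 14102
  Premium: 300 × 87.1 = 26,130
  Elite: 80 × 40.7 = 3256
Adjusted estimate = 48,030 / 660 = 72.7727 → 72.8%.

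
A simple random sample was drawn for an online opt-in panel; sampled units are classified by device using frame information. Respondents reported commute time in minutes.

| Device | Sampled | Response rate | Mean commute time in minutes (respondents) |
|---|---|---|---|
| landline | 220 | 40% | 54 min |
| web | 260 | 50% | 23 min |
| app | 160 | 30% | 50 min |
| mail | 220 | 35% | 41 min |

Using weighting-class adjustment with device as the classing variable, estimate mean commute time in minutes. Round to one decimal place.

Inverse-response-rate weighting restores each class to its sampled count, so class totals weight by n_sampled:
  landline: 220 × 54 = 11,880
  web: 260 × 23 = 5980
  app: 160 × 50 = 8000
  mail: 220 × 41 = 9020
Adjusted estimate = 34,880 / 860 = 40.5581 → 40.6.

40.6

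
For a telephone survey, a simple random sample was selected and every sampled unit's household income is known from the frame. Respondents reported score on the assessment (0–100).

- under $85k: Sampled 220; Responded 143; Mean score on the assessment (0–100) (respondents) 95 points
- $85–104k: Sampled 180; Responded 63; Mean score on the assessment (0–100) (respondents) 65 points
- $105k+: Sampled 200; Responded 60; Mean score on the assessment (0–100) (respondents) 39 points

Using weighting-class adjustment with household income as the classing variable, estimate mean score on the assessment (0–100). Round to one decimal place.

Response rates by class: under $85k 143/220 = 65%, $85–104k 63/180 = 35%, $105k+ 60/200 = 30%.
Each respondent's weight = sampled/responded in their class; summing within a class gives n_sampled, so:
  under $85k: 220 × 95 = 20,900
  $85–104k: 180 × 65 = 11,700
  $105k+: 200 × 39 = 7800
Adjusted estimate = 40,400 / 600 = 67.3333 → 67.3.

67.3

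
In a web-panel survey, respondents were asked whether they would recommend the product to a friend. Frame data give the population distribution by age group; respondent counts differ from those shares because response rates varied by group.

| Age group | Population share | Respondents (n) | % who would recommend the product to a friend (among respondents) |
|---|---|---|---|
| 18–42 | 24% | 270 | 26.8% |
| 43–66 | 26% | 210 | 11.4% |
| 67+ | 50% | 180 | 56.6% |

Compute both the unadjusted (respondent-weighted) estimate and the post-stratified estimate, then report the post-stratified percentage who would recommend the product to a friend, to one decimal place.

37.7%

Without adjustment, the pooled respondent share is:
  (270/660)×26.8 + (210/660)×11.4 + (180/660)×56.6 = 30.0273%
Post-stratifying to population shares instead:
  0.24×26.8 + 0.26×11.4 + 0.5×56.6 = 37.696%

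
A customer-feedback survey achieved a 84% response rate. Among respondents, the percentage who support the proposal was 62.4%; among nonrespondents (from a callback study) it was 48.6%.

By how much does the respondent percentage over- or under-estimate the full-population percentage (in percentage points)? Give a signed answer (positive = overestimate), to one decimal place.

Nonresponse fraction = 1 − 0.84 = 0.16.
Bias = (nonresponse fraction) × (respondent percentage − nonrespondent percentage)
     = 0.16 × (62.4 − 48.6) = 0.16 × 13.8 = 2.208.

+2.2 percentage points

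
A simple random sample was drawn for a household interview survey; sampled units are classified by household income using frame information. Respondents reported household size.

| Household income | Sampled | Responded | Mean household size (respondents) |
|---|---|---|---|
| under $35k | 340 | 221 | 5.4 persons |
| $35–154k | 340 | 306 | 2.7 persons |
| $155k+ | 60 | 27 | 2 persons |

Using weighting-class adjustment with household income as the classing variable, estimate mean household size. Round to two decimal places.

Response rates by class: under $35k 221/340 = 65%, $35–154k 306/340 = 90%, $155k+ 27/60 = 45%.
With weight = n_sampled/n_responded per class, the weighted class total is n_sampled:
  under $35k: 340 × 5.4 = 1836
  $35–154k: 340 × 2.7 = 918
  $155k+: 60 × 2 = 120
Adjusted estimate = 2874 / 740 = 3.88378 → 3.88.

3.88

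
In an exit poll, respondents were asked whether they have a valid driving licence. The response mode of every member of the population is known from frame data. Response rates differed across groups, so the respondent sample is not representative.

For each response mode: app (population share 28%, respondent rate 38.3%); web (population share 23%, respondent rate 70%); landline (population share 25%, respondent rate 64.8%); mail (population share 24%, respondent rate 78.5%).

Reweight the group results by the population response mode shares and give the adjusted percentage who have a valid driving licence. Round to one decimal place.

Weight each group's respondent value by its population share:
  app: 0.28 × 38.3 = 10.724
  web: 0.23 × 70 = 16.1
  landline: 0.25 × 64.8 = 16.2
  mail: 0.24 × 78.5 = 18.84
Post-stratified estimate = 61.864 → 61.9%.

61.9%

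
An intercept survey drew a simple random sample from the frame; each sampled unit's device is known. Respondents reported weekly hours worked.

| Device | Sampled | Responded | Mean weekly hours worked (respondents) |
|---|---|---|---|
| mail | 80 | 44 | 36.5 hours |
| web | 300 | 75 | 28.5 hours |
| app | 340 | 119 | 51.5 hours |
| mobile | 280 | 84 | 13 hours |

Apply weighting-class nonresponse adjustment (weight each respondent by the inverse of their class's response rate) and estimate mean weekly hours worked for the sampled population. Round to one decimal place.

Response rates by class: mail 44/80 = 55%, web 75/300 = 25%, app 119/340 = 35%, mobile 84/280 = 30%.
With weight = n_sampled/n_responded per class, the weighted class total is n_sampled:
  mail: 80 × 36.5 = 2920
  web: 300 × 28.5 = 8550
  app: 340 × 51.5 = 17,510
  mobile: 280 × 13 = 3640
Adjusted estimate = 32,620 / 1,000 = 32.62 → 32.6.

32.6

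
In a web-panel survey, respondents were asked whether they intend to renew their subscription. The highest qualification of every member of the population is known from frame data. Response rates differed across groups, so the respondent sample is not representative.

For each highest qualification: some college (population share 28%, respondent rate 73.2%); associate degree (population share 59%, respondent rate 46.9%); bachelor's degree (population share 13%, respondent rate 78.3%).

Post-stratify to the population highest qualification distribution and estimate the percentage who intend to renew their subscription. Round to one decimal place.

58.3%

Post-stratification weights by population share, not respondent share:
  some college: 0.28 × 73.2 = 20.496
  associate degree: 0.59 × 46.9 = 27.671
  bachelor's degree: 0.13 × 78.3 = 10.179
Post-stratified estimate = 58.346 → 58.3%.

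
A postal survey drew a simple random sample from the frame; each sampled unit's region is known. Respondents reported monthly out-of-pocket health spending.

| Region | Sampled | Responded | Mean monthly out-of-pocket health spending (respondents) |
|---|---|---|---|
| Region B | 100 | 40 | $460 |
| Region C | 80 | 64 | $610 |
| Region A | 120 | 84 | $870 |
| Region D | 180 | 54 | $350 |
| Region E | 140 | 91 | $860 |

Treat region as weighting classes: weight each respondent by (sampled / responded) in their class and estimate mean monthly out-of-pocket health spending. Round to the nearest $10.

Response rates by class: Region B 40/100 = 40%, Region C 64/80 = 80%, Region A 84/120 = 70%, Region D 54/180 = 30%, Region E 91/140 = 65%.
Each respondent's weight = sampled/responded in their class; summing within a class gives n_sampled, so:
  Region B: 100 × 460 = 46,000
  Region C: 80 × 610 = 48,800
  Region A: 120 × 870 = 104,400
  Region D: 180 × 350 = 63,000
  Region E: 140 × 860 = 120,400
Adjusted estimate = 382,600 / 620 = 617.097 → $620.

$620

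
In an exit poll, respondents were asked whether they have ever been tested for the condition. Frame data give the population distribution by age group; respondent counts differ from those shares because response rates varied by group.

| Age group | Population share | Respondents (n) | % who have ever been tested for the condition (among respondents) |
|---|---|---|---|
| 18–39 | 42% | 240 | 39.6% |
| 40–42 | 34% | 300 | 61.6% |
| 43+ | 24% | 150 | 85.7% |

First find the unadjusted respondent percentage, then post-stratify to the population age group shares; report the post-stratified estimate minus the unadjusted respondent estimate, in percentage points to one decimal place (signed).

-1.0 percentage points

Naive respondent-only estimate (weights = respondent counts):
  (240/690)×39.6 + (300/690)×61.6 + (150/690)×85.7 = 59.187%
Post-stratified estimate weights by population shares:
  0.42×39.6 + 0.34×61.6 + 0.24×85.7 = 58.144%
Difference = 58.144 − 59.187 = -1.043 pp.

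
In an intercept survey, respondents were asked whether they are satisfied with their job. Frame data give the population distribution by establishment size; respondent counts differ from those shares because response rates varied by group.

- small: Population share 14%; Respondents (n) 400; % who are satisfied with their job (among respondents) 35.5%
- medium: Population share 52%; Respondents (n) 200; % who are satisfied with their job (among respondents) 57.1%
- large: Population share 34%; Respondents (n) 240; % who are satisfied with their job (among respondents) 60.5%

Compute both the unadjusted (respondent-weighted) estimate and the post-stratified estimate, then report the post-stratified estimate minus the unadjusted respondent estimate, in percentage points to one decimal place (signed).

Without adjustment, the pooled respondent share is:
  (400/840)×35.5 + (200/840)×57.1 + (240/840)×60.5 = 47.7857%
Post-stratifying to population shares instead:
  0.14×35.5 + 0.52×57.1 + 0.34×60.5 = 55.232%
Difference = 55.232 − 47.7857 = 7.4463 pp.

+7.4 percentage points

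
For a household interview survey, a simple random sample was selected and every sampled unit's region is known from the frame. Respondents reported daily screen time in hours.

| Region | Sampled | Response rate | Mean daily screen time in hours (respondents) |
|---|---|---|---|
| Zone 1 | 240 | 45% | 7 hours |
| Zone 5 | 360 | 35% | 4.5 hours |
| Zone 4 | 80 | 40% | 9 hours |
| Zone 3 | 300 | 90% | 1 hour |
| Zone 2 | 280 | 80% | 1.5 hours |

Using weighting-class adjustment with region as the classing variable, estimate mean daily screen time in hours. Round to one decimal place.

3.8

With weight = n_sampled/n_responded per class, the weighted class total is n_sampled:
  Zone 1: 240 × 7 = 1680
  Zone 5: 360 × 4.5 = 1620
  Zone 4: 80 × 9 = 720
  Zone 3: 300 × 1 = 300
  Zone 2: 280 × 1.5 = 420
Adjusted estimate = 4740 / 1,260 = 3.76191 → 3.8.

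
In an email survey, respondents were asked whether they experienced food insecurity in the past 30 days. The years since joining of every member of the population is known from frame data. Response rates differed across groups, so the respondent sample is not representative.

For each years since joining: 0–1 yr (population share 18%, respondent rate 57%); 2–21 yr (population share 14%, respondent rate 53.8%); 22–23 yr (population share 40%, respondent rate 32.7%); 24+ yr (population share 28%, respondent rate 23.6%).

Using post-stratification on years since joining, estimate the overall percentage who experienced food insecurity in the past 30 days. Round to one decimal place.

Weight each group's respondent value by its population share:
  0–1 yr: 0.18 × 57 = 10.26
  2–21 yr: 0.14 × 53.8 = 7.532
  22–23 yr: 0.4 × 32.7 = 13.08
  24+ yr: 0.28 × 23.6 = 6.608
Post-stratified estimate = 37.48 → 37.5%.

37.5%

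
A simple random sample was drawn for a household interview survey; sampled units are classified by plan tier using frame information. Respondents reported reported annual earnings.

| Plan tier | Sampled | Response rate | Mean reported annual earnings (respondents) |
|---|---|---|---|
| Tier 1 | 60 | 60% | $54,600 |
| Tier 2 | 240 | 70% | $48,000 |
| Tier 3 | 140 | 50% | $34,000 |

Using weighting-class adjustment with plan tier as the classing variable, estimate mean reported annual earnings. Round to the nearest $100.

Inverse-response-rate weighting restores each class to its sampled count, so class totals weight by n_sampled:
  Tier 1: 60 × 54,600 = 3,276,000
  Tier 2: 240 × 48,000 = 11,520,000
  Tier 3: 140 × 34,000 = 4,760,000
Adjusted estimate = 19,556,000 / 440 = 44445.5 → $44,400.

$44,400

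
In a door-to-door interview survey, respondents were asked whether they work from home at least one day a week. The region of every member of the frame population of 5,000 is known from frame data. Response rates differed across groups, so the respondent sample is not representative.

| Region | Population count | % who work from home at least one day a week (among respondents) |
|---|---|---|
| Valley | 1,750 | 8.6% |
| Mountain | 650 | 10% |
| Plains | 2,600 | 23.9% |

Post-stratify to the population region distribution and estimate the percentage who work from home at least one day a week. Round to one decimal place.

Each cell contributes population-share × respondent value:
  Valley: (1,750/5,000) × 8.6 = 3.01
  Mountain: (650/5,000) × 10 = 1.3
  Plains: (2,600/5,000) × 23.9 = 12.428
Post-stratified estimate = 16.738 → 16.7%.

16.7%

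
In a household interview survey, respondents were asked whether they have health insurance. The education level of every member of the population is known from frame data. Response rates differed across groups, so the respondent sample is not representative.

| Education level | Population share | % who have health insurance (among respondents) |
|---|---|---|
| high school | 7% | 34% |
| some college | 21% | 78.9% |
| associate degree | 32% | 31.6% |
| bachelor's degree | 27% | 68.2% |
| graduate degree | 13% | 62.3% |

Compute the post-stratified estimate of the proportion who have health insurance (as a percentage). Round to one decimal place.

55.6%

Each cell contributes population-share × respondent value:
  high school: 0.07 × 34 = 2.38
  some college: 0.21 × 78.9 = 16.569
  associate degree: 0.32 × 31.6 = 10.112
  bachelor's degree: 0.27 × 68.2 = 18.414
  graduate degree: 0.13 × 62.3 = 8.099
Post-stratified estimate = 55.574 → 55.6%.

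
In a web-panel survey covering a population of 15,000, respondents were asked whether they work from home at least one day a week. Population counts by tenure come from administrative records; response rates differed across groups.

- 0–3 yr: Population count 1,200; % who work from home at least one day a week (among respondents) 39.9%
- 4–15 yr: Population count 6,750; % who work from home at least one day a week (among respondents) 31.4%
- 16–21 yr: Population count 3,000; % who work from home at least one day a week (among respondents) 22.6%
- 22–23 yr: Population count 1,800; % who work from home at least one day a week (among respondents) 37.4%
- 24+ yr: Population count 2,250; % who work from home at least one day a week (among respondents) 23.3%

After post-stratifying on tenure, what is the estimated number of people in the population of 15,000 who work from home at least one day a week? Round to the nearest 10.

4,470

Each cell contributes its population count × the respondent rate:
  0–3 yr: 1,200 × 39.9% = 478.8
  4–15 yr: 6,750 × 31.4% = 2119.5
  16–21 yr: 3,000 × 22.6% = 678
  22–23 yr: 1,800 × 37.4% = 673.2
  24+ yr: 2,250 × 23.3% = 524.25
Estimated total = 4473.75 → 4,470.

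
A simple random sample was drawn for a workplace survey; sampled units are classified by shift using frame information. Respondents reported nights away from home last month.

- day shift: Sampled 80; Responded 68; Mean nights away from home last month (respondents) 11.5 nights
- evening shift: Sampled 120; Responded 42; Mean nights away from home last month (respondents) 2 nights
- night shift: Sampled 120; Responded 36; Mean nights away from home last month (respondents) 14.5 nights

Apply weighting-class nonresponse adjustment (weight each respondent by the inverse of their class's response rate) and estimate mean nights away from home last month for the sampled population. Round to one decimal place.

9.1

Response rates by class: day shift 68/80 = 85%, evening shift 42/120 = 35%, night shift 36/120 = 30%.
Weighting each respondent by the inverse class response rate inflates each class back to its sampled size, so the class weight is n_sampled:
  day shift: 80 × 11.5 = 920
  evening shift: 120 × 2 = 240
  night shift: 120 × 14.5 = 1740
Adjusted estimate = 2900 / 320 = 9.0625 → 9.1.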